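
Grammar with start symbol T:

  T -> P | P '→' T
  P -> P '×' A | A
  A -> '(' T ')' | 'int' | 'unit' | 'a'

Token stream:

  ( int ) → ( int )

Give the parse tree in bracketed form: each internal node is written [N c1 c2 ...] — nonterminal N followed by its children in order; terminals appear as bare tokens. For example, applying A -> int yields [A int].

[T [P [A ( [T [P [A int]]] )]] → [T [P [A ( [T [P [A int]]] )]]]]

T
P → T
A → T
( T ) → T
( P ) → T
( A ) → T
( int ) → T
( int ) → P
( int ) → A
( int ) → ( T )
( int ) → ( P )
( int ) → ( A )
( int ) → ( int )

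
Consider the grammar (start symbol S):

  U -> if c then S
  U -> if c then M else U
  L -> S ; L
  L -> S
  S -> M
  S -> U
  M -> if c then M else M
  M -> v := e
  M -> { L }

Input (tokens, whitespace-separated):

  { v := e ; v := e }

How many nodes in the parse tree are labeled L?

[S [M { [L [S [M v := e]] ; [L [S [M v := e]]]] }]]

2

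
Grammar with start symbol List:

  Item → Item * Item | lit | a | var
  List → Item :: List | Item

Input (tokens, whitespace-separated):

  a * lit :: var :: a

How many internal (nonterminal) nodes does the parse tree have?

8

[List [Item [Item a] * [Item lit]] :: [List [Item var] :: [List [Item a]]]]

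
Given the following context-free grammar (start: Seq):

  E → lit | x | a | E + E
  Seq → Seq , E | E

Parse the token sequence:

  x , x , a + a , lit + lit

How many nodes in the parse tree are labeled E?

[Seq [Seq [Seq [Seq [E x]] , [E x]] , [E [E a] + [E a]]] , [E [E lit] + [E lit]]]

8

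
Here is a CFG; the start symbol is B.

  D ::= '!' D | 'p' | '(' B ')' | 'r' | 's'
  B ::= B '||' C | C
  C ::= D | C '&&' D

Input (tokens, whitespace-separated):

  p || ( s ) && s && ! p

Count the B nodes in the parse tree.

3

[B [B [C [D p]]] || [C [C [C [D ( [B [C [D s]]] )]] && [D s]] && [D ! [D p]]]]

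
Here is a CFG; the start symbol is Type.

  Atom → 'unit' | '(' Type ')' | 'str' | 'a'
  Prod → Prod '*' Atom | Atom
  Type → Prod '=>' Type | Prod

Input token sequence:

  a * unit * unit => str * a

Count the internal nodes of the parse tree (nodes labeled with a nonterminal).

12

[Type [Prod [Prod [Prod [Atom a]] * [Atom unit]] * [Atom unit]] => [Type [Prod [Prod [Atom str]] * [Atom a]]]]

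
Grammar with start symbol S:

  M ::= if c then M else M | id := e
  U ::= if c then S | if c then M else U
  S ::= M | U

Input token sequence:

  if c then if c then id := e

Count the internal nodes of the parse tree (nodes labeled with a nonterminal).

[S [U if c then [S [U if c then [S [M id := e]]]]]]

6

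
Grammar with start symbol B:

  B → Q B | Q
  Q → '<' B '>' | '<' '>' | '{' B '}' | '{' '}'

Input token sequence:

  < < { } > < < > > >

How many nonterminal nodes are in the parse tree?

[B [Q < [B [Q < [B [Q { }]] >] [B [Q < [B [Q < >]] >]]] >]]

10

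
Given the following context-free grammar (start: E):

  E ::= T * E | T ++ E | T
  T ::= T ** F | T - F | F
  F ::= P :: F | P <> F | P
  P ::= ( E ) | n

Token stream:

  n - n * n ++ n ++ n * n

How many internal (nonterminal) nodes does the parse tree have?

[E [T [T [F [P n]]] - [F [P n]]] * [E [T [F [P n]]] ++ [E [T [F [P n]]] ++ [E [T [F [P n]]] * [E [T [F [P n]]]]]]]]

23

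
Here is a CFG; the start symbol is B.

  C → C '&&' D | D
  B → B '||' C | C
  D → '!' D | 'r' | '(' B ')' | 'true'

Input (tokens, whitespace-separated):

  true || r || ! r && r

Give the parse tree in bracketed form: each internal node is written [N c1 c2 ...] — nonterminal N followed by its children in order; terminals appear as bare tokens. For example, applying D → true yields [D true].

[B [B [B [C [D true]]] || [C [D r]]] || [C [C [D ! [D r]]] && [D r]]]

B
B || C
B || C || C
C || C || C
D || C || C
true || C || C
true || D || C
true || r || C
true || r || C && D
true || r || D && D
true || r || ! D && D
true || r || ! r && D
true || r || ! r && r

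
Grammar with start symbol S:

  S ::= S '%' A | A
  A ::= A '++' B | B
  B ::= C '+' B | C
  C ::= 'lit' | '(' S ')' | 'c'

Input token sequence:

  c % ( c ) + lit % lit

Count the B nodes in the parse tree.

[S [S [S [A [B [C c]]]] % [A [B [C ( [S [A [B [C c]]]] )] + [B [C lit]]]]] % [A [B [C lit]]]]

5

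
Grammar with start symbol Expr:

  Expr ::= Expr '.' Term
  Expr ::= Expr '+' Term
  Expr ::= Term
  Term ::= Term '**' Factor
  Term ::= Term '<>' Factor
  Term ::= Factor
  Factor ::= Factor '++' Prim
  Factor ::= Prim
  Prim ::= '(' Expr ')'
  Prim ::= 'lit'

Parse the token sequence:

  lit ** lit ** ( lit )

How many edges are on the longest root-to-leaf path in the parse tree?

[Expr [Term [Term [Term [Factor [Prim lit]]] ** [Factor [Prim lit]]] ** [Factor [Prim ( [Expr [Term [Factor [Prim lit]]]] )]]]]

8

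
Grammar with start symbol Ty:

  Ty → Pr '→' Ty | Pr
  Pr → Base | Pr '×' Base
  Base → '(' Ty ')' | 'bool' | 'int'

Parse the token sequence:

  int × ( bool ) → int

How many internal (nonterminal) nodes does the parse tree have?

11

[Ty [Pr [Pr [Base int]] × [Base ( [Ty [Pr [Base bool]]] )]] → [Ty [Pr [Base int]]]]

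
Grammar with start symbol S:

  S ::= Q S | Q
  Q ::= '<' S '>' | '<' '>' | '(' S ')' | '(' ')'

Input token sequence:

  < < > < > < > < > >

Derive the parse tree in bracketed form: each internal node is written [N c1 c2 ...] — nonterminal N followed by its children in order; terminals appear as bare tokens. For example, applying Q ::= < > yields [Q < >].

S
Q
< S >
< Q S >
< < > S >
< < > Q S >
< < > < > S >
< < > < > Q S >
< < > < > < > S >
< < > < > < > Q >
< < > < > < > < > >

[S [Q < [S [Q < >] [S [Q < >] [S [Q < >] [S [Q < >]]]]] >]]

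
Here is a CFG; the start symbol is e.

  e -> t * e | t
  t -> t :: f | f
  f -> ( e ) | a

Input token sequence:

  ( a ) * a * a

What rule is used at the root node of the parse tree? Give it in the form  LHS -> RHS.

[e [t [f ( [e [t [f a]]] )]] * [e [t [f a]] * [e [t [f a]]]]]

e -> t * e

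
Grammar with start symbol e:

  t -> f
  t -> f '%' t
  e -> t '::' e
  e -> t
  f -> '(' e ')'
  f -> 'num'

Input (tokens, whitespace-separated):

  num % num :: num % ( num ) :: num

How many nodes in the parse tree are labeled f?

[e [t [f num] % [t [f num]]] :: [e [t [f num] % [t [f ( [e [t [f num]]] )]]] :: [e [t [f num]]]]]

6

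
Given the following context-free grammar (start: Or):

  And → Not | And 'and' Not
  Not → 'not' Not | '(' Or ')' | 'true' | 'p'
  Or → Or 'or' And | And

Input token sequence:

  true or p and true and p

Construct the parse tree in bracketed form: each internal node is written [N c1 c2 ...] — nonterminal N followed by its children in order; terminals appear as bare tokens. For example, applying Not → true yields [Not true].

[Or [Or [And [Not true]]] or [And [And [And [Not p]] and [Not true]] and [Not p]]]

Or
Or or And
And or And
Not or And
true or And
true or And and Not
true or And and Not and Not
true or Not and Not and Not
true or p and Not and Not
true or p and true and Not
true or p and true and p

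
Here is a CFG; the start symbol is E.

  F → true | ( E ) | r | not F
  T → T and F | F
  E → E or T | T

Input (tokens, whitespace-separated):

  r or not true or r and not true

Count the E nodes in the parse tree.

[E [E [E [T [F r]]] or [T [F not [F true]]]] or [T [T [F r]] and [F not [F true]]]]

3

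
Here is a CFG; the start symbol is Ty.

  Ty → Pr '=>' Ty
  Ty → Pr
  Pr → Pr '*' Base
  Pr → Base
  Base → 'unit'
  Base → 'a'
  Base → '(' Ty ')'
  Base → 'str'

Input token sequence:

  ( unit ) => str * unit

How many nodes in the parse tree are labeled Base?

[Ty [Pr [Base ( [Ty [Pr [Base unit]]] )]] => [Ty [Pr [Pr [Base str]] * [Base unit]]]]

4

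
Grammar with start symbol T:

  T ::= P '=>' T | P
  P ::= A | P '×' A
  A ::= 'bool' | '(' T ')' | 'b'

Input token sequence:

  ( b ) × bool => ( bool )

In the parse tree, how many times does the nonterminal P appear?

5

[T [P [P [A ( [T [P [A b]]] )]] × [A bool]] => [T [P [A ( [T [P [A bool]]] )]]]]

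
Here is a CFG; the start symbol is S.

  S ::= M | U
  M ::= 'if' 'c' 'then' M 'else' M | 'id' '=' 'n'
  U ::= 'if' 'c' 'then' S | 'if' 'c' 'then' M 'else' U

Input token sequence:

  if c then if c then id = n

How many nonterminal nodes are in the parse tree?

6

[S [U if c then [S [U if c then [S [M id = n]]]]]]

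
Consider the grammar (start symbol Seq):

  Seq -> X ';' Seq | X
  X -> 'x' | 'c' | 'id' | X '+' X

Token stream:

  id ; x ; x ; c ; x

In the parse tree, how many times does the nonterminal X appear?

5

[Seq [X id] ; [Seq [X x] ; [Seq [X x] ; [Seq [X c] ; [Seq [X x]]]]]]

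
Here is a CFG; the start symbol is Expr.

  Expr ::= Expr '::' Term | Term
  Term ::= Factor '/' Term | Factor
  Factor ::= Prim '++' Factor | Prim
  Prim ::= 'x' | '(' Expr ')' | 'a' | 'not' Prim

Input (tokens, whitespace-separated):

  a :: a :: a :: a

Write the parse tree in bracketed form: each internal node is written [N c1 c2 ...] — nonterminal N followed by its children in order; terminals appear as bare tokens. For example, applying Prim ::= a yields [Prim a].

[Expr [Expr [Expr [Expr [Term [Factor [Prim a]]]] :: [Term [Factor [Prim a]]]] :: [Term [Factor [Prim a]]]] :: [Term [Factor [Prim a]]]]

Expr
Expr :: Term
Expr :: Term :: Term
Expr :: Term :: Term :: Term
Term :: Term :: Term :: Term
Factor :: Term :: Term :: Term
Prim :: Term :: Term :: Term
a :: Term :: Term :: Term
a :: Factor :: Term :: Term
a :: Prim :: Term :: Term
a :: a :: Term :: Term
a :: a :: Factor :: Term
a :: a :: Prim :: Term
a :: a :: a :: Term
a :: a :: a :: Factor
a :: a :: a :: Prim
a :: a :: a :: a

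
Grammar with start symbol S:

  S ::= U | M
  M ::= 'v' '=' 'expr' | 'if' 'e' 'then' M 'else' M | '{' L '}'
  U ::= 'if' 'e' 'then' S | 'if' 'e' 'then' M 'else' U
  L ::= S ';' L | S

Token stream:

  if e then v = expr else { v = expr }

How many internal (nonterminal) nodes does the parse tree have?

7

[S [M if e then [M v = expr] else [M { [L [S [M v = expr]]] }]]]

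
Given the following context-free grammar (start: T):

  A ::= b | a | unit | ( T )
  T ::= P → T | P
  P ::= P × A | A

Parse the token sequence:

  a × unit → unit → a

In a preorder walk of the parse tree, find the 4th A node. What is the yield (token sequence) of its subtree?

a

[T [P [P [A a]] × [A unit]] → [T [P [A unit]] → [T [P [A a]]]]]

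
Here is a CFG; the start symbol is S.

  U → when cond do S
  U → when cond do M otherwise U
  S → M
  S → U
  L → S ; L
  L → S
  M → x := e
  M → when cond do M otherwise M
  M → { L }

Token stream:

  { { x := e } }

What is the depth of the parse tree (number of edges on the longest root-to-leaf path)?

[S [M { [L [S [M { [L [S [M x := e]]] }]]] }]]

8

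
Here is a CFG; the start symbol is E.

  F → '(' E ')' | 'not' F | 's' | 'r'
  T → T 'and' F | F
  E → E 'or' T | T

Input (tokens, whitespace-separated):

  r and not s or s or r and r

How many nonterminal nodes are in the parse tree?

[E [E [E [T [T [F r]] and [F not [F s]]]] or [T [F s]]] or [T [T [F r]] and [F r]]]

14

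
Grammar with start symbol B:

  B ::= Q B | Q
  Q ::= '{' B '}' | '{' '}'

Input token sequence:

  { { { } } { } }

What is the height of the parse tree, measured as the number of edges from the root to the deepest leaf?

[B [Q { [B [Q { [B [Q { }]] }] [B [Q { }]]] }]]

6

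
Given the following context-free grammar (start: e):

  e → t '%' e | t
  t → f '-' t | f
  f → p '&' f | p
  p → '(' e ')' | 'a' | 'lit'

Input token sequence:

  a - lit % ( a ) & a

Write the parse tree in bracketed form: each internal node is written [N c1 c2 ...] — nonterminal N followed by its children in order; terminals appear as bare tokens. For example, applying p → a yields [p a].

e
t % e
f - t % e
p - t % e
a - t % e
a - f % e
a - p % e
a - lit % e
a - lit % t
a - lit % f
a - lit % p & f
a - lit % ( e ) & f
a - lit % ( t ) & f
a - lit % ( f ) & f
a - lit % ( p ) & f
a - lit % ( a ) & f
a - lit % ( a ) & p
a - lit % ( a ) & a

[e [t [f [p a]] - [t [f [p lit]]]] % [e [t [f [p ( [e [t [f [p a]]]] )] & [f [p a]]]]]]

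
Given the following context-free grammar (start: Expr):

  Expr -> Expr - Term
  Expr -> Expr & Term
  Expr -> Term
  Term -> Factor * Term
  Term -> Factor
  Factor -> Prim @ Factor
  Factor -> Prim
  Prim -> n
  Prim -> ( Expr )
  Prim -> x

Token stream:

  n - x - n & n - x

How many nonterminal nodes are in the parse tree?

20

[Expr [Expr [Expr [Expr [Expr [Term [Factor [Prim n]]]] - [Term [Factor [Prim x]]]] - [Term [Factor [Prim n]]]] & [Term [Factor [Prim n]]]] - [Term [Factor [Prim x]]]]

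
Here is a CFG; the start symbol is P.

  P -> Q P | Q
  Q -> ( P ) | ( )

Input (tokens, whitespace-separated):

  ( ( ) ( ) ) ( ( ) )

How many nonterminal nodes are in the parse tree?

10

[P [Q ( [P [Q ( )] [P [Q ( )]]] )] [P [Q ( [P [Q ( )]] )]]]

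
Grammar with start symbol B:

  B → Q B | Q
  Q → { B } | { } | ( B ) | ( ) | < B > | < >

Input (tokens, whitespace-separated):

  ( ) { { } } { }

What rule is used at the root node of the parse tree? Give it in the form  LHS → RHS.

[B [Q ( )] [B [Q { [B [Q { }]] }] [B [Q { }]]]]

B → Q B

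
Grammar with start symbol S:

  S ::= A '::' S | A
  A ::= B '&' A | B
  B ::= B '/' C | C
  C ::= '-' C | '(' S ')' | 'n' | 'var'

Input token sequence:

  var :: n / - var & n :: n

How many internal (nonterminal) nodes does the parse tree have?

18

[S [A [B [C var]]] :: [S [A [B [B [C n]] / [C - [C var]]] & [A [B [C n]]]] :: [S [A [B [C n]]]]]]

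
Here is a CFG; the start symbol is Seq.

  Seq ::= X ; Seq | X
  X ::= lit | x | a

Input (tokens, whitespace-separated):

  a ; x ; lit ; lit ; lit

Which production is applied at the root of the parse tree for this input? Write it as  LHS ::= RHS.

Seq ::= X ; Seq

[Seq [X a] ; [Seq [X x] ; [Seq [X lit] ; [Seq [X lit] ; [Seq [X lit]]]]]]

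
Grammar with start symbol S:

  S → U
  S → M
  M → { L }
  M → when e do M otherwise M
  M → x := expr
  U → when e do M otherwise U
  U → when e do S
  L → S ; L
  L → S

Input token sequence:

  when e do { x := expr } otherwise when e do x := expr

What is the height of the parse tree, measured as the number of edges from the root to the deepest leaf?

[S [U when e do [M { [L [S [M x := expr]]] }] otherwise [U when e do [S [M x := expr]]]]]

6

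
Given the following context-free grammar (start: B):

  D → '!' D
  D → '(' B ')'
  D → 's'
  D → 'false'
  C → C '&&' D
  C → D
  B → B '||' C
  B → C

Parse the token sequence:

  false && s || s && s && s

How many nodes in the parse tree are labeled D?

[B [B [C [C [D false]] && [D s]]] || [C [C [C [D s]] && [D s]] && [D s]]]

5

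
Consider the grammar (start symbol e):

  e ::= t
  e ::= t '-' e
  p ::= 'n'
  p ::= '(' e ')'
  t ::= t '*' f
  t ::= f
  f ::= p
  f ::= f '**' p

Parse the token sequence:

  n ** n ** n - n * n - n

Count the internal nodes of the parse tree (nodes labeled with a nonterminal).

19

[e [t [f [f [f [p n]] ** [p n]] ** [p n]]] - [e [t [t [f [p n]]] * [f [p n]]] - [e [t [f [p n]]]]]]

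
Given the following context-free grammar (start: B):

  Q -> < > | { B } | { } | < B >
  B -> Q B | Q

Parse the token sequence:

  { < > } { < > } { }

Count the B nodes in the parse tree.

[B [Q { [B [Q < >]] }] [B [Q { [B [Q < >]] }] [B [Q { }]]]]

5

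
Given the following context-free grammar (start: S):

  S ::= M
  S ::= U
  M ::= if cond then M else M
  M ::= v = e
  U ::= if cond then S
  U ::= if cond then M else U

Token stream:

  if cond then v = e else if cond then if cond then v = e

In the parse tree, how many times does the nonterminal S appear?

3

[S [U if cond then [M v = e] else [U if cond then [S [U if cond then [S [M v = e]]]]]]]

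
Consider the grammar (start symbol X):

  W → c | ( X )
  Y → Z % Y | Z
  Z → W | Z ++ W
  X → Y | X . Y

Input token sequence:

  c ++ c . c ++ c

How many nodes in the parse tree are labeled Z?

[X [X [Y [Z [Z [W c]] ++ [W c]]]] . [Y [Z [Z [W c]] ++ [W c]]]]

4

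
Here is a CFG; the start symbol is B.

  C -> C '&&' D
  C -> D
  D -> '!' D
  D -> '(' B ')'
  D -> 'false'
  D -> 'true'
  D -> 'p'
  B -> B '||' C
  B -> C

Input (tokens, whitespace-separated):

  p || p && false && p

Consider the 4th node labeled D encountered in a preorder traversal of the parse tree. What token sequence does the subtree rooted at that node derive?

[B [B [C [D p]]] || [C [C [C [D p]] && [D false]] && [D p]]]

p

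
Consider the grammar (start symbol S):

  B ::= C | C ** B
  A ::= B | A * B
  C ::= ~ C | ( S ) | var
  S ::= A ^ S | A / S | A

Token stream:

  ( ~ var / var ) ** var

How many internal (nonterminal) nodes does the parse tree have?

[S [A [B [C ( [S [A [B [C ~ [C var]]]] / [S [A [B [C var]]]]] )] ** [B [C var]]]]]

15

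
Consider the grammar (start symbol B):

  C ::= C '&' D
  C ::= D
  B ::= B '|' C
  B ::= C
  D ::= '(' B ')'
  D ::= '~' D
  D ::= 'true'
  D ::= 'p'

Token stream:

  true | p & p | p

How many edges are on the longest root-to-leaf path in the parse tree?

5

[B [B [B [C [D true]]] | [C [C [D p]] & [D p]]] | [C [D p]]]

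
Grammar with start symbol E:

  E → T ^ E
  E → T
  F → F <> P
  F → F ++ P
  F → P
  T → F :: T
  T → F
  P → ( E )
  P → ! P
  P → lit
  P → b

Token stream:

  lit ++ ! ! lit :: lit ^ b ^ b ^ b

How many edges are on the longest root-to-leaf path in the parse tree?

[E [T [F [F [P lit]] ++ [P ! [P ! [P lit]]]] :: [T [F [P lit]]]] ^ [E [T [F [P b]]] ^ [E [T [F [P b]]] ^ [E [T [F [P b]]]]]]]

7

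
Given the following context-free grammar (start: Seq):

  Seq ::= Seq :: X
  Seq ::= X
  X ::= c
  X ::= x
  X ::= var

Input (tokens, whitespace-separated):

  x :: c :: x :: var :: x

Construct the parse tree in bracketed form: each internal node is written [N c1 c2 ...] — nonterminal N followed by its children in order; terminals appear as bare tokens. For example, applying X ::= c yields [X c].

[Seq [Seq [Seq [Seq [Seq [X x]] :: [X c]] :: [X x]] :: [X var]] :: [X x]]

Seq
Seq :: X
Seq :: X :: X
Seq :: X :: X :: X
Seq :: X :: X :: X :: X
X :: X :: X :: X :: X
x :: X :: X :: X :: X
x :: c :: X :: X :: X
x :: c :: x :: X :: X
x :: c :: x :: var :: X
x :: c :: x :: var :: x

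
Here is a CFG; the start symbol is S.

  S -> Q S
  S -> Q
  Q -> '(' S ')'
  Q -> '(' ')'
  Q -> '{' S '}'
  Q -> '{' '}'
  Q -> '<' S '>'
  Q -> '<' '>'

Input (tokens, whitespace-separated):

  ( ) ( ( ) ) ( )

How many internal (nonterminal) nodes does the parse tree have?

[S [Q ( )] [S [Q ( [S [Q ( )]] )] [S [Q ( )]]]]

8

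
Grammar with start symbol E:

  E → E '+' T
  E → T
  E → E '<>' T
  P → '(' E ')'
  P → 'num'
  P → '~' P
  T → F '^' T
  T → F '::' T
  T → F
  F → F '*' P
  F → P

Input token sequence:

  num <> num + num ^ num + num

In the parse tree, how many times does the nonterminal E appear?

[E [E [E [E [T [F [P num]]]] <> [T [F [P num]]]] + [T [F [P num]] ^ [T [F [P num]]]]] + [T [F [P num]]]]

4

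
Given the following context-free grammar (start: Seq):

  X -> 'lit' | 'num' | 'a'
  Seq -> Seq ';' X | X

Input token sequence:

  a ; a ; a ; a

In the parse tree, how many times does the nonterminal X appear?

[Seq [Seq [Seq [Seq [X a]] ; [X a]] ; [X a]] ; [X a]]

4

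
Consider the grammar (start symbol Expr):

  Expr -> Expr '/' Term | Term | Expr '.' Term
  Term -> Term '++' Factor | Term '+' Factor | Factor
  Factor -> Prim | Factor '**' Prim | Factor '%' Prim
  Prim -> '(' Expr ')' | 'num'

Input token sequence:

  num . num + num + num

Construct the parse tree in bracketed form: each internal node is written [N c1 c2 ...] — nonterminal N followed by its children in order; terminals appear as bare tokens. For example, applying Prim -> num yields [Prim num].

Expr
Expr . Term
Term . Term
Factor . Term
Prim . Term
num . Term
num . Term + Factor
num . Term + Factor + Factor
num . Factor + Factor + Factor
num . Prim + Factor + Factor
num . num + Factor + Factor
num . num + Prim + Factor
num . num + num + Factor
num . num + num + Prim
num . num + num + num

[Expr [Expr [Term [Factor [Prim num]]]] . [Term [Term [Term [Factor [Prim num]]] + [Factor [Prim num]]] + [Factor [Prim num]]]]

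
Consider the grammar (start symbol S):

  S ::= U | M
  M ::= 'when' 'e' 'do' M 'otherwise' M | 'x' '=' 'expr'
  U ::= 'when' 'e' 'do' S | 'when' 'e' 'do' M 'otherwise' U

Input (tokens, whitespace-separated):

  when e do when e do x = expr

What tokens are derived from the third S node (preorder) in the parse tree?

x = expr

[S [U when e do [S [U when e do [S [M x = expr]]]]]]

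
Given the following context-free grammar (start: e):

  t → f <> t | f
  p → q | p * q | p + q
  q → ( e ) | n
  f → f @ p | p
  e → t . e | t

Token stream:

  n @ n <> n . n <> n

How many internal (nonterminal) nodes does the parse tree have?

21

[e [t [f [f [p [q n]]] @ [p [q n]]] <> [t [f [p [q n]]]]] . [e [t [f [p [q n]]] <> [t [f [p [q n]]]]]]]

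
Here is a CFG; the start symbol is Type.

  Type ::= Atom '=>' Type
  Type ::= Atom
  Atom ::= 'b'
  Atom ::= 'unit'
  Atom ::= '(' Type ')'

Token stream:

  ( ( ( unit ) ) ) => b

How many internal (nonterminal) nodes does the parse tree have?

[Type [Atom ( [Type [Atom ( [Type [Atom ( [Type [Atom unit]] )]] )]] )] => [Type [Atom b]]]

10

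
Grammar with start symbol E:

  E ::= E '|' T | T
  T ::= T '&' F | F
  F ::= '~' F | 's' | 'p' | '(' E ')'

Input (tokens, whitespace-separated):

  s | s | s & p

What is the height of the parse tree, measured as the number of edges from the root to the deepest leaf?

[E [E [E [T [F s]]] | [T [F s]]] | [T [T [F s]] & [F p]]]

5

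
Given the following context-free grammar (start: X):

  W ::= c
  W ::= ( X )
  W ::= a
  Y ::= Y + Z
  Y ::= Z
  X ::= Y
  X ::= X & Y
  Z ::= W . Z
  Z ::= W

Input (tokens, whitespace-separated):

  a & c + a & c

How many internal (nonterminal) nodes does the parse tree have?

[X [X [X [Y [Z [W a]]]] & [Y [Y [Z [W c]]] + [Z [W a]]]] & [Y [Z [W c]]]]

15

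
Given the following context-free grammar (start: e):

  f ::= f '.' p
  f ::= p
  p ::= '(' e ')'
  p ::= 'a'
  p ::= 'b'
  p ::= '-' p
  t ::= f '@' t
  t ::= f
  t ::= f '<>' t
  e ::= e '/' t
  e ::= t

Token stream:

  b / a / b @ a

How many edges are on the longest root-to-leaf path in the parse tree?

[e [e [e [t [f [p b]]]] / [t [f [p a]]]] / [t [f [p b]] @ [t [f [p a]]]]]

6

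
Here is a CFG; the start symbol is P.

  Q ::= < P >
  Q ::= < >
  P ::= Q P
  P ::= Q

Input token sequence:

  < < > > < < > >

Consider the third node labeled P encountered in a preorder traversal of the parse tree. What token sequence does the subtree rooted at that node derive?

[P [Q < [P [Q < >]] >] [P [Q < [P [Q < >]] >]]]

< < > >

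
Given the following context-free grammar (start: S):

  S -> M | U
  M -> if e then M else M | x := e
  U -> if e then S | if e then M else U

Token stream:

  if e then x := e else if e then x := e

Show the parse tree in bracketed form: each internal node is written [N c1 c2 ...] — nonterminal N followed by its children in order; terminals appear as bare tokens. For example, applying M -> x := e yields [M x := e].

S
U
if e then M else U
if e then x := e else U
if e then x := e else if e then S
if e then x := e else if e then M
if e then x := e else if e then x := e

[S [U if e then [M x := e] else [U if e then [S [M x := e]]]]]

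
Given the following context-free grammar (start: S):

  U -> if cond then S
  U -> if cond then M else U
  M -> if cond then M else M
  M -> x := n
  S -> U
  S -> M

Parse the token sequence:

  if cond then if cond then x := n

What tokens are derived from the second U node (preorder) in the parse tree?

if cond then x := n

[S [U if cond then [S [U if cond then [S [M x := n]]]]]]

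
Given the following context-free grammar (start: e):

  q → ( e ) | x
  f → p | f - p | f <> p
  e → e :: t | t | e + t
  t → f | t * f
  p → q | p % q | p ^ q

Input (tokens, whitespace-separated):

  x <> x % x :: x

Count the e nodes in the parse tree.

[e [e [t [f [f [p [q x]]] <> [p [p [q x]] % [q x]]]]] :: [t [f [p [q x]]]]]

2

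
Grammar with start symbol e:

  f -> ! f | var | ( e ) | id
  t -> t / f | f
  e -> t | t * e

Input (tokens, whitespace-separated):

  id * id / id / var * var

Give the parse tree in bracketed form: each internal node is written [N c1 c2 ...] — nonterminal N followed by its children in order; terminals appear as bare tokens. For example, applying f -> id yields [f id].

[e [t [f id]] * [e [t [t [t [f id]] / [f id]] / [f var]] * [e [t [f var]]]]]

e
t * e
f * e
id * e
id * t * e
id * t / f * e
id * t / f / f * e
id * f / f / f * e
id * id / f / f * e
id * id / id / f * e
id * id / id / var * e
id * id / id / var * t
id * id / id / var * f
id * id / id / var * var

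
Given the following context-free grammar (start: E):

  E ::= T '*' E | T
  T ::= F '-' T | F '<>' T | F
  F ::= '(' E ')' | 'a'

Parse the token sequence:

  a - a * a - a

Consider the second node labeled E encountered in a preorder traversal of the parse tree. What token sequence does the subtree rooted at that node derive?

[E [T [F a] - [T [F a]]] * [E [T [F a] - [T [F a]]]]]

a - a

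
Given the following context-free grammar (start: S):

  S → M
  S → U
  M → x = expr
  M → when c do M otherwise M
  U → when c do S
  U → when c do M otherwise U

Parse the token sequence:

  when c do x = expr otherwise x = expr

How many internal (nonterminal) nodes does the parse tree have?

[S [M when c do [M x = expr] otherwise [M x = expr]]]

4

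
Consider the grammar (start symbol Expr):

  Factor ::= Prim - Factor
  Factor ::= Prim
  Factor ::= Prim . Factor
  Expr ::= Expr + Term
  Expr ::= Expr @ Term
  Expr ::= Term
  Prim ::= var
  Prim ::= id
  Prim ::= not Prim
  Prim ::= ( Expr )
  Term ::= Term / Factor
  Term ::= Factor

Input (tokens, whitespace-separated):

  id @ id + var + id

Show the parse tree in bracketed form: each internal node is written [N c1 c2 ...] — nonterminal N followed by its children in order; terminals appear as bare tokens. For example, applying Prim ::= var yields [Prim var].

[Expr [Expr [Expr [Expr [Term [Factor [Prim id]]]] @ [Term [Factor [Prim id]]]] + [Term [Factor [Prim var]]]] + [Term [Factor [Prim id]]]]

Expr
Expr + Term
Expr + Term + Term
Expr @ Term + Term + Term
Term @ Term + Term + Term
Factor @ Term + Term + Term
Prim @ Term + Term + Term
id @ Term + Term + Term
id @ Factor + Term + Term
id @ Prim + Term + Term
id @ id + Term + Term
id @ id + Factor + Term
id @ id + Prim + Term
id @ id + var + Term
id @ id + var + Factor
id @ id + var + Prim
id @ id + var + id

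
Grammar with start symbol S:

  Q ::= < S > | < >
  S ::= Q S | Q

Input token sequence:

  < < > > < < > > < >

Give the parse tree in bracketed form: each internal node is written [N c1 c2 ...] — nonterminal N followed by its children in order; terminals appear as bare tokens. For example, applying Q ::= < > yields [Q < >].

S
Q S
< S > S
< Q > S
< < > > S
< < > > Q S
< < > > < S > S
< < > > < Q > S
< < > > < < > > S
< < > > < < > > Q
< < > > < < > > < >

[S [Q < [S [Q < >]] >] [S [Q < [S [Q < >]] >] [S [Q < >]]]]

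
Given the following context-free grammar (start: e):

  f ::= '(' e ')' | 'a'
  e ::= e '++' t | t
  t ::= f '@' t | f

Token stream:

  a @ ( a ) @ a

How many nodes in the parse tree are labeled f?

4

[e [t [f a] @ [t [f ( [e [t [f a]]] )] @ [t [f a]]]]]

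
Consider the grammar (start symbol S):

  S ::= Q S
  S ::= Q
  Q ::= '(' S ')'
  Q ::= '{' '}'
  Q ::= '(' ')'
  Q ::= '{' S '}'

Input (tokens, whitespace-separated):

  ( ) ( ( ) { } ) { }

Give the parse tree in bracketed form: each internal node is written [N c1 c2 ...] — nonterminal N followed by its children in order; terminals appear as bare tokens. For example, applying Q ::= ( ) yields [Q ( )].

S
Q S
( ) S
( ) Q S
( ) ( S ) S
( ) ( Q S ) S
( ) ( ( ) S ) S
( ) ( ( ) Q ) S
( ) ( ( ) { } ) S
( ) ( ( ) { } ) Q
( ) ( ( ) { } ) { }

[S [Q ( )] [S [Q ( [S [Q ( )] [S [Q { }]]] )] [S [Q { }]]]]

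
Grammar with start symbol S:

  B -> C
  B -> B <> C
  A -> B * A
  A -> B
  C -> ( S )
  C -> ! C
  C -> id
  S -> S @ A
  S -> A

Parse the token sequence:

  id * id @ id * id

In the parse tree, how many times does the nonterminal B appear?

[S [S [A [B [C id]] * [A [B [C id]]]]] @ [A [B [C id]] * [A [B [C id]]]]]

4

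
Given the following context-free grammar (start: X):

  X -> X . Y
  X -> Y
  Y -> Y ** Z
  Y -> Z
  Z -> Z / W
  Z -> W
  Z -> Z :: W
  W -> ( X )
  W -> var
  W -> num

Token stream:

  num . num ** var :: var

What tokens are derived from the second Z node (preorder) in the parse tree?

[X [X [Y [Z [W num]]]] . [Y [Y [Z [W num]]] ** [Z [Z [W var]] :: [W var]]]]

num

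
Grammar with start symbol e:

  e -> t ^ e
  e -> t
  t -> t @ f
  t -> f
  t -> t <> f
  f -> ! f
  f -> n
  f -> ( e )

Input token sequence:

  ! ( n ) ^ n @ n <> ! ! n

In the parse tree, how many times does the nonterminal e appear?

3

[e [t [f ! [f ( [e [t [f n]]] )]]] ^ [e [t [t [t [f n]] @ [f n]] <> [f ! [f ! [f n]]]]]]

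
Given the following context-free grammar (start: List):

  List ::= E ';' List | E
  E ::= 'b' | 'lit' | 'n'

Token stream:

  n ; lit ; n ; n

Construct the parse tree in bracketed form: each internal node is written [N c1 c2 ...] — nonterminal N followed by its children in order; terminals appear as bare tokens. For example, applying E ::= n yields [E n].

[List [E n] ; [List [E lit] ; [List [E n] ; [List [E n]]]]]

List
E ; List
n ; List
n ; E ; List
n ; lit ; List
n ; lit ; E ; List
n ; lit ; n ; List
n ; lit ; n ; E
n ; lit ; n ; n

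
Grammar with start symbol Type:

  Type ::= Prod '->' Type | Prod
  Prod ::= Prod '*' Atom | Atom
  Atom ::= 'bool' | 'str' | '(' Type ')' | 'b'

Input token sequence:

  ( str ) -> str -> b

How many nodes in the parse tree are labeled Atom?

4

[Type [Prod [Atom ( [Type [Prod [Atom str]]] )]] -> [Type [Prod [Atom str]] -> [Type [Prod [Atom b]]]]]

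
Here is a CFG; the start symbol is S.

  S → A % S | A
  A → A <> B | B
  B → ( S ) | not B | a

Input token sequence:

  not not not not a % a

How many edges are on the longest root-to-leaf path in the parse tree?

[S [A [B not [B not [B not [B not [B a]]]]]] % [S [A [B a]]]]

7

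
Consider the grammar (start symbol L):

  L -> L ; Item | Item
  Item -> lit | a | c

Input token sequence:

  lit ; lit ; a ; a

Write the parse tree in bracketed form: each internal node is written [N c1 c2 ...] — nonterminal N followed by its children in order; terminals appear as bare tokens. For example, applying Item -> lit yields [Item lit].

[L [L [L [L [Item lit]] ; [Item lit]] ; [Item a]] ; [Item a]]

L
L ; Item
L ; Item ; Item
L ; Item ; Item ; Item
Item ; Item ; Item ; Item
lit ; Item ; Item ; Item
lit ; lit ; Item ; Item
lit ; lit ; a ; Item
lit ; lit ; a ; a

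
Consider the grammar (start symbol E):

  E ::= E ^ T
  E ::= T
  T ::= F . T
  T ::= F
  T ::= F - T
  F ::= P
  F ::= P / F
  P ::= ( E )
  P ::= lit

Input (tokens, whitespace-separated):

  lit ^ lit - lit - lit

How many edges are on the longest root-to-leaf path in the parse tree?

6

[E [E [T [F [P lit]]]] ^ [T [F [P lit]] - [T [F [P lit]] - [T [F [P lit]]]]]]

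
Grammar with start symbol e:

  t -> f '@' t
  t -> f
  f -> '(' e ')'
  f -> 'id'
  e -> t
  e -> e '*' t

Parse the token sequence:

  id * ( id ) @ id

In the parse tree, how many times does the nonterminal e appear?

3

[e [e [t [f id]]] * [t [f ( [e [t [f id]]] )] @ [t [f id]]]]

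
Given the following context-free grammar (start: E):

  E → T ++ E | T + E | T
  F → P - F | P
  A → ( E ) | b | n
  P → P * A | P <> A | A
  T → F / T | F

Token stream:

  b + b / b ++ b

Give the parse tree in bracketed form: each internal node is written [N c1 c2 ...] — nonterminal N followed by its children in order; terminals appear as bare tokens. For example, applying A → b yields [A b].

E
T + E
F + E
P + E
A + E
b + E
b + T ++ E
b + F / T ++ E
b + P / T ++ E
b + A / T ++ E
b + b / T ++ E
b + b / F ++ E
b + b / P ++ E
b + b / A ++ E
b + b / b ++ E
b + b / b ++ T
b + b / b ++ F
b + b / b ++ P
b + b / b ++ A
b + b / b ++ b

[E [T [F [P [A b]]]] + [E [T [F [P [A b]]] / [T [F [P [A b]]]]] ++ [E [T [F [P [A b]]]]]]]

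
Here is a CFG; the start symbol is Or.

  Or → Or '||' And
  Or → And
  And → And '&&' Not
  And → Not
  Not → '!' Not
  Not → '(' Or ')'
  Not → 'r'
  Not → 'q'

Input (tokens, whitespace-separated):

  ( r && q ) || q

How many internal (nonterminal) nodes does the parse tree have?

11

[Or [Or [And [Not ( [Or [And [And [Not r]] && [Not q]]] )]]] || [And [Not q]]]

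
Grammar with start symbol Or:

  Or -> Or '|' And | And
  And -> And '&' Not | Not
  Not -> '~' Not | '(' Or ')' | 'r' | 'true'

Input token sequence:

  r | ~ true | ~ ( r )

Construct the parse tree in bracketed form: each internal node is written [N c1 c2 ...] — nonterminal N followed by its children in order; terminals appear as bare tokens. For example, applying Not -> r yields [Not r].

[Or [Or [Or [And [Not r]]] | [And [Not ~ [Not true]]]] | [And [Not ~ [Not ( [Or [And [Not r]]] )]]]]

Or
Or | And
Or | And | And
And | And | And
Not | And | And
r | And | And
r | Not | And
r | ~ Not | And
r | ~ true | And
r | ~ true | Not
r | ~ true | ~ Not
r | ~ true | ~ ( Or )
r | ~ true | ~ ( And )
r | ~ true | ~ ( Not )
r | ~ true | ~ ( r )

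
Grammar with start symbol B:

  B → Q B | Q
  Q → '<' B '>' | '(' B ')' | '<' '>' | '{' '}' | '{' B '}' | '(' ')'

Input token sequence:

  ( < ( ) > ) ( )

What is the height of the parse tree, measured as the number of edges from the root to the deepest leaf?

6

[B [Q ( [B [Q < [B [Q ( )]] >]] )] [B [Q ( )]]]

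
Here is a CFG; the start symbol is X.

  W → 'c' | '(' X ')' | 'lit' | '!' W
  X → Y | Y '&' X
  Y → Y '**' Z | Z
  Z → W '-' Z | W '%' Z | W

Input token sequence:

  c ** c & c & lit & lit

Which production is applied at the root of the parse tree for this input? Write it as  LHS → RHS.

X → Y '&' X

[X [Y [Y [Z [W c]]] ** [Z [W c]]] & [X [Y [Z [W c]]] & [X [Y [Z [W lit]]] & [X [Y [Z [W lit]]]]]]]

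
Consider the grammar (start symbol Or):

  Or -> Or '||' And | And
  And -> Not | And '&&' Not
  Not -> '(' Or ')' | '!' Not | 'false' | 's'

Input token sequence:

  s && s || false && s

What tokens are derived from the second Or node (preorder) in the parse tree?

[Or [Or [And [And [Not s]] && [Not s]]] || [And [And [Not false]] && [Not s]]]

s && s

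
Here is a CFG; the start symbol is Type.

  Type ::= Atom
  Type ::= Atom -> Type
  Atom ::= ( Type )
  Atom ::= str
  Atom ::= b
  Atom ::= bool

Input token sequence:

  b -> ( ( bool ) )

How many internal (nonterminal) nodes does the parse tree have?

[Type [Atom b] -> [Type [Atom ( [Type [Atom ( [Type [Atom bool]] )]] )]]]

8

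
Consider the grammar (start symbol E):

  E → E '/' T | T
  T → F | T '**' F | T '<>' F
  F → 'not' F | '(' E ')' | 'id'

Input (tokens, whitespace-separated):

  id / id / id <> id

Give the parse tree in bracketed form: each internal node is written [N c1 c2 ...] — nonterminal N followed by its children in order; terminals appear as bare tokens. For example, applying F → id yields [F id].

[E [E [E [T [F id]]] / [T [F id]]] / [T [T [F id]] <> [F id]]]

E
E / T
E / T / T
T / T / T
F / T / T
id / T / T
id / F / T
id / id / T
id / id / T <> F
id / id / F <> F
id / id / id <> F
id / id / id <> id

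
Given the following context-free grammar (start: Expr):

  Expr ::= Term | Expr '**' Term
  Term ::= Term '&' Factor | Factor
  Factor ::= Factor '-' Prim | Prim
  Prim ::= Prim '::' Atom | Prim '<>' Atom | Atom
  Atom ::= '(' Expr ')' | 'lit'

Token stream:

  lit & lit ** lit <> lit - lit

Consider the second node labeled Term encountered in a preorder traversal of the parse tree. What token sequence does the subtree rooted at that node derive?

[Expr [Expr [Term [Term [Factor [Prim [Atom lit]]]] & [Factor [Prim [Atom lit]]]]] ** [Term [Factor [Factor [Prim [Prim [Atom lit]] <> [Atom lit]]] - [Prim [Atom lit]]]]]

lit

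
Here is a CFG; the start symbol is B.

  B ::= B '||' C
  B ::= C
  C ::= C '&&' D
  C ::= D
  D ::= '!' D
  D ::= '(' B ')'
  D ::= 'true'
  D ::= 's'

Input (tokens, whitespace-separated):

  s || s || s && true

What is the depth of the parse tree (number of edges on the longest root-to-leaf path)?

[B [B [B [C [D s]]] || [C [D s]]] || [C [C [D s]] && [D true]]]

5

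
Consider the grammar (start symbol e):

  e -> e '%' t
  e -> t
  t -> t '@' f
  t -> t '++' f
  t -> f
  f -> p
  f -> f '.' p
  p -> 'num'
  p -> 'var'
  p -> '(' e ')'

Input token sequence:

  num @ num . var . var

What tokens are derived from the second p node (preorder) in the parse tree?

num

[e [t [t [f [p num]]] @ [f [f [f [p num]] . [p var]] . [p var]]]]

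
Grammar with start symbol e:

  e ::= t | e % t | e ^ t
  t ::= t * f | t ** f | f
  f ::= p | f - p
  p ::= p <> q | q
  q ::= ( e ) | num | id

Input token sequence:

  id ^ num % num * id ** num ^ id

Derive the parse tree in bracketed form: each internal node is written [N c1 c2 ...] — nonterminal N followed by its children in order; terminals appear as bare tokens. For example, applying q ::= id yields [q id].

[e [e [e [e [t [f [p [q id]]]]] ^ [t [f [p [q num]]]]] % [t [t [t [f [p [q num]]]] * [f [p [q id]]]] ** [f [p [q num]]]]] ^ [t [f [p [q id]]]]]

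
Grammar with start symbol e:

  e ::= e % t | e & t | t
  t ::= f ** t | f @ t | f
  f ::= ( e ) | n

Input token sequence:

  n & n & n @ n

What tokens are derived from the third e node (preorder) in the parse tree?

n

[e [e [e [t [f n]]] & [t [f n]]] & [t [f n] @ [t [f n]]]]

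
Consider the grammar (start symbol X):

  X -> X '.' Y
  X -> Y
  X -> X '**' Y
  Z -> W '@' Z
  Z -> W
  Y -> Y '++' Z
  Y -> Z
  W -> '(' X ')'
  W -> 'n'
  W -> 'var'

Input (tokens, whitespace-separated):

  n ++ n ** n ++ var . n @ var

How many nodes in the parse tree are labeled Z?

6

[X [X [X [Y [Y [Z [W n]]] ++ [Z [W n]]]] ** [Y [Y [Z [W n]]] ++ [Z [W var]]]] . [Y [Z [W n] @ [Z [W var]]]]]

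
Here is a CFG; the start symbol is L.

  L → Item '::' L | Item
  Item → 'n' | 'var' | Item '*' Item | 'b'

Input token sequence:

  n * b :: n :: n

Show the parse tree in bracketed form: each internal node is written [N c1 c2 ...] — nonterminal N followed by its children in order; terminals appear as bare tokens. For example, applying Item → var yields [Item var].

[L [Item [Item n] * [Item b]] :: [L [Item n] :: [L [Item n]]]]

L
Item :: L
Item * Item :: L
n * Item :: L
n * b :: L
n * b :: Item :: L
n * b :: n :: L
n * b :: n :: Item
n * b :: n :: n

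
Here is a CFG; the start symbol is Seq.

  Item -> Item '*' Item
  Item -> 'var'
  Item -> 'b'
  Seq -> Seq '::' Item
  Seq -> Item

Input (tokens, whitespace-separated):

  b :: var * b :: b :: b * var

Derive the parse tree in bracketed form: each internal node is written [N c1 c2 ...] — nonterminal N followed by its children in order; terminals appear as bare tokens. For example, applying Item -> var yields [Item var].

Seq
Seq :: Item
Seq :: Item :: Item
Seq :: Item :: Item :: Item
Item :: Item :: Item :: Item
b :: Item :: Item :: Item
b :: Item * Item :: Item :: Item
b :: var * Item :: Item :: Item
b :: var * b :: Item :: Item
b :: var * b :: b :: Item
b :: var * b :: b :: Item * Item
b :: var * b :: b :: b * Item
b :: var * b :: b :: b * var

[Seq [Seq [Seq [Seq [Item b]] :: [Item [Item var] * [Item b]]] :: [Item b]] :: [Item [Item b] * [Item var]]]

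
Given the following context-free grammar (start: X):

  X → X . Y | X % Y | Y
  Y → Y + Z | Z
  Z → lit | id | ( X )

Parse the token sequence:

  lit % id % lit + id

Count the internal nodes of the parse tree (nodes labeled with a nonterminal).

11

[X [X [X [Y [Z lit]]] % [Y [Z id]]] % [Y [Y [Z lit]] + [Z id]]]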